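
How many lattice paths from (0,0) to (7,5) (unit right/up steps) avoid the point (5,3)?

Total paths to (7,5): C(12,5) = 792.
Paths through (5,3): C(8,3) x C(4,2) = 336.
Avoiding (5,3): 792 - 336.

Final answer: 456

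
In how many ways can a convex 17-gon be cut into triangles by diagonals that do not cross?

This is counted by the nth Catalan number C_n. Here n = 17 - 2 = 15.
C_n = C(2n,n) - C(2n,n+1), so C_{15} = C(30,15) - C(30,16) = 155117520 - 145422675.

Final answer: C_{15} = 9694845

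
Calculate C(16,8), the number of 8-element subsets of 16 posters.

C(16,8) = 16!/(8! x 8!).

Final answer: \binom{16}{8} = 12870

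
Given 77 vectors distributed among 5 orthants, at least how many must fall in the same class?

By pigeonhole with 77 objects and 5 categories: ceiling(77/5).

Final answer: 16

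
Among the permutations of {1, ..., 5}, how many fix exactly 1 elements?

Choose which 1 elements are fixed: C(5,1) = 5.
Derange the remaining 4 using D(j) = (j-1)(D(j-1) + D(j-2)), D(0)=1, D(1)=0: D(2)=1, D(3)=2, D(4)=9.
Total: 5 x 9.

Final answer: C(5,1) D(4) = 45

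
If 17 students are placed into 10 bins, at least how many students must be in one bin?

By the pigeonhole principle: ceiling(17/10).

Final answer: 2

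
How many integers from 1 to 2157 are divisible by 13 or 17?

Multiples of 13: 165. Multiples of 17: 126. Of both (lcm=221): 9.
By inclusion-exclusion: 165 + 126 - 9.

Final answer: 282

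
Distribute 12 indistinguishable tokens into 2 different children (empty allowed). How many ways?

Stars and bars: C(n+k-1, k-1) = C(13,1).

Final answer: C(13,1) = 13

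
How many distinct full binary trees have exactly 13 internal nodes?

This is a standard Catalan-number count: the answer is C_n. Here n = 13.
C_n = C(2n,n) - C(2n,n+1), so C_{13} = C(26,13) - C(26,14) = 10400600 - 9657700.

Final answer: C_{13} = 742900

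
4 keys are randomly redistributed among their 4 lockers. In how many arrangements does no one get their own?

D(n) = (n-1)(D(n-1) + D(n-2)), D(0)=1, D(1)=0.
D(2) = 1 x (0 + 1) = 1
D(3) = 2 x (1 + 0) = 2
D(4) = 3 x (D(3) + D(2)) = 3 x (2 + 1)

Final answer: D(4) = 9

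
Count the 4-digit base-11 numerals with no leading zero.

In base 11, the leading digit has 10 choices (1..10); each of the remaining 3 digits has 11 choices.
Total: 10 x 11^3.

Final answer: 13310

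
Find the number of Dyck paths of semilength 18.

Total monotonic paths to (18,18): C(36,18) = 9075135300.
Paths that cross above y=x (reflection bijection): C(36,19) = 8597496600.
Valid Dyck paths: 9075135300 - 8597496600.
(Check: C(36,18) - C(36,19) = C(36,18)/19, the Catalan number C_{18}.)

Final answer: C_{18} = 477638700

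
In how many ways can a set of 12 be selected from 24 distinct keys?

C(24,12) = 24!/(12! x 12!).

Final answer: \binom{24}{12} = 2704156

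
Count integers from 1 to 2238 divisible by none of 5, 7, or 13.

|div by 5|=447, |div by 7|=319, |div by 13|=172.
|div by 5&7|=63, |div by 5&13|=34, |div by 7&13|=24, |div by all|=4.
By inclusion-exclusion, divisible by at least one: 447+319+172-63-34-24+4 = 821.
Not divisible by any: 2238 - 821.

Final answer: 1417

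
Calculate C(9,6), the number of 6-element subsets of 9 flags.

C(9,6) = 9!/(6! x (9-6)!).

Final answer: C(9,6) = 84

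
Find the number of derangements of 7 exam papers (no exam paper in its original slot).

D(n) = (n-1)(D(n-1) + D(n-2)), D(0)=1, D(1)=0.
D(2) = 1 x (0 + 1) = 1
D(3) = 2 x (1 + 0) = 2
D(4) = 3 x (2 + 1) = 9
D(5) = 4 x (9 + 2) = 44
D(6) = 5 x (44 + 9) = 265
D(7) = 6 x (D(6) + D(5)) = 6 x (265 + 44)

Final answer: D(7) = 1854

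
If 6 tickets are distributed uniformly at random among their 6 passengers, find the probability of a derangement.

Use the recurrence D(n) = (n-1)(D(n-1) + D(n-2)) with D(0)=1, D(1)=0.
Building up: D(2)=1, D(3)=2, D(4)=9, D(5)=44, D(6)=265.
Total arrangements: 6! = 720.
Probability = D(6)/6! = 53/144.

Final answer: D(6)/6! = 265/720 = 0.368056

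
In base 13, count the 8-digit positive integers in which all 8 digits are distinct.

First digit: 12 (nonzero). Second: 12 (not first). Third: 11, etc.
Total: 12 x 12 x 11 x 10 x 9 x 8 x 7 x 6.

Final answer: 47900160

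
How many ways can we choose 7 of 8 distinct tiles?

C(8,7) = 8!/(7! x 1!).

Final answer: \binom{8}{7} = 8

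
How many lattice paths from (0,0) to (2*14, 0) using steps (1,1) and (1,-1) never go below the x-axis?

Total monotonic paths to (14,14): C(28,14) = 40116600.
By the reflection principle, paths that go above the diagonal number C(28,15) = 37442160.
Valid Dyck paths: 40116600 - 37442160.
(Check: C(28,14) - C(28,15) = C(28,14)/15, the Catalan number C_{14}.)

Final answer: C_{14} = 2674440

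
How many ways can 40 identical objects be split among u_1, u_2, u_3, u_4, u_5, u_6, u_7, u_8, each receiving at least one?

Substitute u'_i = u_i - 1 (so u'_i >= 0). Then sum u'_i = 40 - 8 = 32.
Stars and bars: C(32+8-1, 8-1) = C(39,7).

Final answer: C(39,7) = 15380937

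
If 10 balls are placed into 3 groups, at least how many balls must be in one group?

By the pigeonhole principle: ceiling(10/3).

Final answer: 4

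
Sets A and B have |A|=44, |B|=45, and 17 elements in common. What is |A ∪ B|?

|A union B| = |A| + |B| - |A intersect B| = 44 + 45 - 17.

Final answer: 72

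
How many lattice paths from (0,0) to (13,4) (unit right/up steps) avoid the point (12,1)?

Total paths to (13,4): C(17,4) = 2380.
Paths through (12,1): C(13,1) x C(4,3) = 52.
Avoiding (12,1): 2380 - 52.

Final answer: 2328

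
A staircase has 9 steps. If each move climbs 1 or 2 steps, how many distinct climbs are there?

Let f(n) count the ways. The last step is size 1 or 2, so f(n) = f(n-1) + f(n-2) with f(1)=1, f(2)=2.
Computing successive values: f(1)=1, f(2)=2, f(3)=3, f(4)=5, f(5)=8, f(6)=13, f(7)=21, f(8)=34, f(9)=55.

Final answer: 55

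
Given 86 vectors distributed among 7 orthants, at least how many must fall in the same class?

By pigeonhole with 86 objects and 7 categories: ceiling(86/7).

Final answer: 13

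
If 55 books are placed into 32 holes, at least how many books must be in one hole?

By the pigeonhole principle: ceiling(55/32).

Final answer: 2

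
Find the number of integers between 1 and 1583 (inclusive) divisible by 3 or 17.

Multiples of 3: 527. Multiples of 17: 93. Of both (lcm=51): 31.
By inclusion-exclusion: 527 + 93 - 31.

Final answer: 589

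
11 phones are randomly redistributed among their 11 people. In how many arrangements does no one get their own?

Use the recurrence D(n) = (n-1)(D(n-1) + D(n-2)) with D(0)=1, D(1)=0.
D(2) = 1 x (0 + 1) = 1
D(3) = 2 x (1 + 0) = 2
D(4) = 3 x (2 + 1) = 9
D(5) = 4 x (9 + 2) = 44
D(6) = 5 x (44 + 9) = 265
D(7) = 6 x (265 + 44) = 1854
D(8) = 7 x (1854 + 265) = 14833
D(9) = 8 x (14833 + 1854) = 133496
D(10) = 9 x (133496 + 14833) = 1334961
D(11) = 10 x (D(10) + D(9)) = 10 x (1334961 + 133496)

Final answer: D(11) = 14684570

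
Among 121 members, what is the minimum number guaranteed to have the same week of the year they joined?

There are 52 possible values for week of the year they joined. With 121 members and 52 categories, by pigeonhole: ceiling(121/52).

Final answer: 3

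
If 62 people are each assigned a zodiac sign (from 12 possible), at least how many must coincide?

There are 12 possible values for zodiac sign. With 62 people and 12 categories, by pigeonhole: ceiling(62/12).

Final answer: 6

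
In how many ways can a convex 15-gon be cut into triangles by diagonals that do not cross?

This is a standard Catalan-number count: the answer is C_n. Here n = 15 - 2 = 13.
C_n = C(2n,n) - C(2n,n+1), so C_{13} = C(26,13) - C(26,14) = 10400600 - 9657700.

Final answer: C_{13} = 742900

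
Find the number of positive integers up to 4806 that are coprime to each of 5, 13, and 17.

|div by 5|=961, |div by 13|=369, |div by 17|=282.
|div by 5&13|=73, |div by 5&17|=56, |div by 13&17|=21, |div by all|=4.
By inclusion-exclusion, divisible by at least one: 961+369+282-73-56-21+4 = 1466.
Not divisible by any: 4806 - 1466.

Final answer: 3340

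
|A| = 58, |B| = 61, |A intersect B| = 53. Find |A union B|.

|A union B| = |A| + |B| - |A intersect B| = 58 + 61 - 53.

Final answer: 66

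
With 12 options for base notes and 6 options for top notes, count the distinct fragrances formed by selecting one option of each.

By the multiplication principle: 12 x 6.

Final answer: 72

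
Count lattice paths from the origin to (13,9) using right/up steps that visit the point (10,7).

Paths (0,0)->(10,7): C(17,7) = 19448.
Paths (10,7)->(13,9): C(5,2) = 10.
By multiplication principle: 19448 x 10.

Final answer: 194480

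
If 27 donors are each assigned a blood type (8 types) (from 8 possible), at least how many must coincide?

There are 8 possible values for blood type (8 types). With 27 donors and 8 categories, by pigeonhole: ceiling(27/8).

Final answer: 4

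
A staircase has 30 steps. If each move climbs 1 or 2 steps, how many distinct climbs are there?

Let f(n) count the ways. The last step is size 1 or 2, so f(n) = f(n-1) + f(n-2) with f(1)=1, f(2)=2.
Building up term by term: f(1)=1, f(2)=2, f(3)=3, f(4)=5, f(5)=8, f(6)=13, f(7)=21, f(8)=34, f(9)=55, f(10)=89, f(11)=144, f(12)=233, f(13)=377, f(14)=610, f(15)=987, f(16)=1597, f(17)=2584, f(18)=4181, f(19)=6765, f(20)=10946, f(21)=17711, f(22)=28657, f(23)=46368, f(24)=75025, f(25)=121393, f(26)=196418, f(27)=317811, f(28)=514229, f(29)=832040, f(30)=1346269.

Final answer: 1346269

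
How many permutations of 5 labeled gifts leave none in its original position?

Derangements satisfy D(n) = (n-1)(D(n-1) + D(n-2)), starting from D(0)=1, D(1)=0.
D(2) = 1 x (0 + 1) = 1
D(3) = 2 x (1 + 0) = 2
D(4) = 3 x (2 + 1) = 9
D(5) = 4 x (D(4) + D(3)) = 4 x (9 + 2)

Final answer: D(5) = 44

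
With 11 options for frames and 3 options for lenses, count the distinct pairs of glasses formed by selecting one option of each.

By the multiplication principle: 11 x 3.

Final answer: 33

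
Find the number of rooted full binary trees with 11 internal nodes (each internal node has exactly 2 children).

This is counted by the nth Catalan number C_n. Here n = 11.
Using C_0 = 1 and C_(k+1) = C_k x 2(2k+1)/(k+2), build up term by term: C_1=1, C_2=2, C_3=5, C_4=14, C_5=42, C_6=132, C_7=429, C_8=1430, C_9=4862, C_10=16796, C_11=58786.

Final answer: C_{11} = 58786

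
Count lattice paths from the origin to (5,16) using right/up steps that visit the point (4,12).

Paths (0,0)->(4,12): C(16,12) = 1820.
Paths (4,12)->(5,16): C(5,4) = 5.
By multiplication principle: 1820 x 5.

Final answer: 9100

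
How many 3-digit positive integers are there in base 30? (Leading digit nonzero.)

In base 30, the leading digit has 29 choices (1..29); each of the remaining 2 digits has 30 choices.
Total: 29 x 30^2.

Final answer: 26100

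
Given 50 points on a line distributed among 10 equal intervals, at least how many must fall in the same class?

By pigeonhole with 50 objects and 10 categories: ceiling(50/10).

Final answer: 5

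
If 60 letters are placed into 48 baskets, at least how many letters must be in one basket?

By the pigeonhole principle: ceiling(60/48).

Final answer: 2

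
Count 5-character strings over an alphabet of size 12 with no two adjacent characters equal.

Let g(n) count such strings. g(1) = 12, and each valid string of length n-1 extends in 11 ways (any symbol but the last), so g(n) = 11 g(n-1).
Total: g(5) = 12 x 11^4.

Final answer: 12 x 11^{4} = 175692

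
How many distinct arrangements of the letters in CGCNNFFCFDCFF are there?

Letters (C:4, D:1, F:5, G:1, N:2). Total letters: 13.
Permutations = 13!/(5! x 4! x 2!).

Final answer: 1081080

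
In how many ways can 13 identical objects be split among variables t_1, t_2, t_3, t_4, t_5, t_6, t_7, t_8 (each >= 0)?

Stars and bars with 13 stars and 7 bars:
C(13+8-1, 8-1) = C(20,7).

Final answer: C(20,7) = 77520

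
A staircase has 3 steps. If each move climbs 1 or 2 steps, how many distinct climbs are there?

Let f(n) be the number of climbs. Removing the last move (1 or 2 steps) gives f(n) = f(n-1) + f(n-2); base cases f(1)=1, f(2)=2.
Building up term by term: f(1)=1, f(2)=2, f(3)=3.

Final answer: 3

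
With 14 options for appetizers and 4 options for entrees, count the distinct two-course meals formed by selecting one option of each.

By the multiplication principle: 14 x 4.

Final answer: 56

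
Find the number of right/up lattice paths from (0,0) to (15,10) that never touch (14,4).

Total paths to (15,10): C(25,10) = 3268760.
Paths through (14,4): C(18,4) x C(7,6) = 21420.
Avoiding (14,4): 3268760 - 21420.

Final answer: 3247340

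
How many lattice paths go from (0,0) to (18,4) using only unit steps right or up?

Each path has 18 right steps and 4 up steps in some order (22 steps total).
Choose which 4 of the 22 steps are up: C(22,4).

Final answer: C(22,4) = 7315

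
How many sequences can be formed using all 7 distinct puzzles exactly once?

The number of ways to arrange 7 distinct objects is 7!.

Final answer: 7! = 5040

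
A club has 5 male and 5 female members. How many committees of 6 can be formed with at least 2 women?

Sum over valid woman counts:
C(5,2)C(5,4) = 50
C(5,3)C(5,3) = 100
C(5,4)C(5,2) = 50
C(5,5)C(5,1) = 5
Total: 50 + 100 + 50 + 5.

Final answer: 205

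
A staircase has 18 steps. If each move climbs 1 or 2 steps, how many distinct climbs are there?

Condition on the final move: it is a 1-step (f(n-1) ways to get there) or a 2-step (f(n-2) ways), so f(n) = f(n-1) + f(n-2), with f(1)=1, f(2)=2.
Iterating the recurrence: f(1)=1, f(2)=2, f(3)=3, f(4)=5, f(5)=8, f(6)=13, f(7)=21, f(8)=34, f(9)=55, f(10)=89, f(11)=144, f(12)=233, f(13)=377, f(14)=610, f(15)=987, f(16)=1597, f(17)=2584, f(18)=4181.

Final answer: 4181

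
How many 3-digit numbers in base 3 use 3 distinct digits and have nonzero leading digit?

The leading digit has 2 choices (anything but zero); the next has 2 (anything but the first), then 1, and so on, one fewer each time.
Total: 2 x 2 x 1.

Final answer: 4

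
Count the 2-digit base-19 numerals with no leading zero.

In base 19, the leading digit has 18 choices (1..18); each of the remaining 1 digits has 19 choices.
Total: 18 x 19^1.

Final answer: 342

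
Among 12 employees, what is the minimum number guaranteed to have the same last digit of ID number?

There are 10 possible values for last digit of ID number. With 12 employees and 10 categories, by pigeonhole: ceiling(12/10).

Final answer: 2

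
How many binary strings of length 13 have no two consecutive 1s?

Let a(n) count valid strings. If the last bit is 0 the prefix is any valid string of length n-1; if it is 1 the string must end in 01 with a valid prefix of length n-2. So a(n) = a(n-1) + a(n-2), a(1)=2, a(2)=3.
Building up term by term: a(1)=2, a(2)=3, a(3)=5, a(4)=8, a(5)=13, a(6)=21, a(7)=34, a(8)=55, a(9)=89, a(10)=144, a(11)=233, a(12)=377, a(13)=610.

Final answer: 610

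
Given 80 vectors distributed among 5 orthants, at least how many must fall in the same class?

By pigeonhole with 80 objects and 5 categories: ceiling(80/5).

Final answer: 16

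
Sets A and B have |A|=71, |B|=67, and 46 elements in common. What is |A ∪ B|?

|A union B| = |A| + |B| - |A intersect B| = 71 + 67 - 46.

Final answer: 92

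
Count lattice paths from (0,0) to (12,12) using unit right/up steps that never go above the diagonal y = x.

Total monotonic paths to (12,12): C(24,12) = 2704156.
A path is bad iff it touches y = x + 1; reflecting its initial segment maps bad paths bijectively onto all paths to (11,13), of which there are C(24,13) = 2496144.
Valid Dyck paths: 2704156 - 2496144.
(This is the Catalan number C_{12}.)

Final answer: C_{12} = 208012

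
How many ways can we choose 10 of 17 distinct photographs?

C(17,10) = 17!/(10! x 7!).

Final answer: \binom{17}{10} = 19448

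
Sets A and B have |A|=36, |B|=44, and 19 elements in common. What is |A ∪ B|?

|A union B| = |A| + |B| - |A intersect B| = 36 + 44 - 19.

Final answer: 61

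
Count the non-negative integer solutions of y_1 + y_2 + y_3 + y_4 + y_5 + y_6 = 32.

Stars and bars with 32 stars and 5 bars:
C(32+6-1, 6-1) = C(37,5).

Final answer: C(37,5) = 435897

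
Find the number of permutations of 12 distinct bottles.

The number of ways to arrange 12 distinct objects is 12!.

Final answer: 12! = 479001600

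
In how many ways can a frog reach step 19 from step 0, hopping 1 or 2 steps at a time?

Let f(n) be the number of climbs. Removing the last move (1 or 2 steps) gives f(n) = f(n-1) + f(n-2); base cases f(1)=1, f(2)=2.
Computing successive values: f(1)=1, f(2)=2, f(3)=3, f(4)=5, f(5)=8, f(6)=13, f(7)=21, f(8)=34, f(9)=55, f(10)=89, f(11)=144, f(12)=233, f(13)=377, f(14)=610, f(15)=987, f(16)=1597, f(17)=2584, f(18)=4181, f(19)=6765.

Final answer: 6765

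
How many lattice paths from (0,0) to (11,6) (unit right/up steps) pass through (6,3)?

Paths (0,0)->(6,3): C(9,3) = 84.
Paths (6,3)->(11,6): C(8,3) = 56.
By multiplication principle: 84 x 56.

Final answer: 4704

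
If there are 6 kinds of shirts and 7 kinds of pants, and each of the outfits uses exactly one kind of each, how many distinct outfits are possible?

By the multiplication principle: 6 x 7.

Final answer: 42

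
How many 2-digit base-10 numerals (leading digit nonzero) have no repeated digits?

First digit: 9 (nonzero). Second: 9 (not first). Third: 8, etc.
Total: 9 x 9.

Final answer: 81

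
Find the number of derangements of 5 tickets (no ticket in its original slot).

D(n) = (n-1)(D(n-1) + D(n-2)), D(0)=1, D(1)=0.
D(2) = 1 x (0 + 1) = 1
D(3) = 2 x (1 + 0) = 2
D(4) = 3 x (2 + 1) = 9
D(5) = 4 x (D(4) + D(3)) = 4 x (9 + 2)

Final answer: D(5) = 44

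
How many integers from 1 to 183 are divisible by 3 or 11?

Multiples of 3: 61. Multiples of 11: 16. Of both (lcm=33): 5.
By inclusion-exclusion: 61 + 16 - 5.

Final answer: 72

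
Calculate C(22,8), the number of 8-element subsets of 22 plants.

C(22,8) = 22!/(8! x (22-8)!).

Final answer: C(22,8) = 319770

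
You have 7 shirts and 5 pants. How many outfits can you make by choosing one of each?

By the multiplication principle: 7 x 5.

Final answer: 35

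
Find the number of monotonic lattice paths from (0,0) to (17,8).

Each path has 17 right steps and 8 up steps in some order (25 steps total).
Choose which 8 of the 25 steps are up: C(25,8).

Final answer: C(25,8) = 1081575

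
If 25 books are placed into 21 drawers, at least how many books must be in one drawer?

By the pigeonhole principle: ceiling(25/21).

Final answer: 2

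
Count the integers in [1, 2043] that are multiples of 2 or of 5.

Multiples of 2: 1021. Multiples of 5: 408. Of both (lcm=10): 204.
By inclusion-exclusion: 1021 + 408 - 204.

Final answer: 1225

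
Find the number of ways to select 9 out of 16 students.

C(16,9) = 16!/(9! x 7!).

Final answer: \binom{16}{9} = 11440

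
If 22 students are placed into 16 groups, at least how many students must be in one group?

By the pigeonhole principle: ceiling(22/16).

Final answer: 2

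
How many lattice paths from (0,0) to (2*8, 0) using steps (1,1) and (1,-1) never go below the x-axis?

Total monotonic paths to (8,8): C(16,8) = 12870.
By the reflection principle, paths that go above the diagonal number C(16,9) = 11440.
Valid Dyck paths: 12870 - 11440.
(These counts are the Catalan numbers.)

Final answer: C_{8} = 1430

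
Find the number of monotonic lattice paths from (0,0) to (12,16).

Each path has 12 right steps and 16 up steps in some order (28 steps total).
Choose which 16 of the 28 steps are up: C(28,16).

Final answer: C(28,16) = 30421755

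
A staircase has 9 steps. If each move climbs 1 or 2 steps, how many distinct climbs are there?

Let f(n) count the ways. The last step is size 1 or 2, so f(n) = f(n-1) + f(n-2) with f(1)=1, f(2)=2.
Building up term by term: f(1)=1, f(2)=2, f(3)=3, f(4)=5, f(5)=8, f(6)=13, f(7)=21, f(8)=34, f(9)=55.

Final answer: 55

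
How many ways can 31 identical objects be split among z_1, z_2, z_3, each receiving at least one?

Substitute z'_i = z_i - 1 (so z'_i >= 0). Then sum z'_i = 31 - 3 = 28.
Stars and bars: C(28+3-1, 3-1) = C(30,2).

Final answer: C(30,2) = 435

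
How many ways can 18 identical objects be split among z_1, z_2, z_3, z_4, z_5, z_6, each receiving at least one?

Substitute z'_i = z_i - 1 (so z'_i >= 0). Then sum z'_i = 18 - 6 = 12.
Stars and bars: C(12+6-1, 6-1) = C(17,5).

Final answer: C(17,5) = 6188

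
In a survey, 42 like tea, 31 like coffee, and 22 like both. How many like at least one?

|A union B| = |A| + |B| - |A intersect B| = 42 + 31 - 22.

Final answer: 51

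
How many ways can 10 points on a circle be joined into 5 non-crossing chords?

This is counted by the nth Catalan number C_n. Here n = 10/2 = 5.
C_n = C(2n,n)/(n+1), so C_{5} = C(10,5)/6 = 252/6.

Final answer: C_{5} = 42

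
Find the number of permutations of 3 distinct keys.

The number of ways to arrange 3 distinct objects is 3!.

Final answer: 3! = 6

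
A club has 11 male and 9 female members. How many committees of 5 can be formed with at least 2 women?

Sum over valid woman counts:
C(9,2)C(11,3) = 5940
C(9,3)C(11,2) = 4620
C(9,4)C(11,1) = 1386
C(9,5)C(11,0) = 126
Total: 5940 + 4620 + 1386 + 126.

Final answer: 12072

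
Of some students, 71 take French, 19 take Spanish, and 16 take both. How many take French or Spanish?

|A union B| = |A| + |B| - |A intersect B| = 71 + 19 - 16.

Final answer: 74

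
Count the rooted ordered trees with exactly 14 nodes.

The structures are counted by the Catalan number C_n. Here n = 14 - 1 = 13.
C_n = (2n)!/(n!(n+1)!), so C_{13} = 26!/(13! x 14!) = C(26,13)/14 = 10400600/14.

Final answer: C_{13} = 742900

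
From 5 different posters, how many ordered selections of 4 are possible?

P(5,4) = 5!/(5-4)! = 5!/1!.

Final answer: P(5,4) = 120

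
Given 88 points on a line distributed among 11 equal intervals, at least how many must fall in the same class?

By pigeonhole with 88 objects and 11 categories: ceiling(88/11).

Final answer: 8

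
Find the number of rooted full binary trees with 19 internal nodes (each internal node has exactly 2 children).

The structures are counted by the Catalan number C_n. Here n = 19.
C_n = (2n)!/(n!(n+1)!), so C_{19} = 38!/(19! x 20!) = C(38,19)/20 = 35345263800/20.

Final answer: C_{19} = 1767263190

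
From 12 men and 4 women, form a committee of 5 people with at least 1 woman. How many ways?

Sum over valid woman counts:
C(4,1)C(12,4) = 1980
C(4,2)C(12,3) = 1320
C(4,3)C(12,2) = 264
C(4,4)C(12,1) = 12
Total: 1980 + 1320 + 264 + 12.

Final answer: 3576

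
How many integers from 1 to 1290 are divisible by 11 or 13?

Multiples of 11: 117. Multiples of 13: 99. Of both (lcm=143): 9.
By inclusion-exclusion: 117 + 99 - 9.

Final answer: 207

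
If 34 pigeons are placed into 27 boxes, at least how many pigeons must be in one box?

By the pigeonhole principle: ceiling(34/27).

Final answer: 2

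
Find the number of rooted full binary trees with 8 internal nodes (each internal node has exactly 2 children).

This is counted by the nth Catalan number C_n. Here n = 8.
C_n = C(2n,n) - C(2n,n+1), so C_{8} = C(16,8) - C(16,9) = 12870 - 11440.

Final answer: C_{8} = 1430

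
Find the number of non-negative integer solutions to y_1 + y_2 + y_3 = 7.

Stars and bars with 7 stars and 2 bars:
C(7+3-1, 3-1) = C(9,2).

Final answer: C(9,2) = 36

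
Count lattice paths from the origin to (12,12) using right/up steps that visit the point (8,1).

Paths (0,0)->(8,1): C(9,1) = 9.
Paths (8,1)->(12,12): C(15,11) = 1365.
By multiplication principle: 9 x 1365.

Final answer: 12285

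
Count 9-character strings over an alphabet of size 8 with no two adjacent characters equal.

First character: 8 choices. Each subsequent: 7 choices (must differ from the previous one).
Total: 8 x 7^8.

Final answer: 8 x 7^{8} = 46118408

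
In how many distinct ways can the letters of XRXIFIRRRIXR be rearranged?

Letters (F:1, I:3, R:5, X:3). Total letters: 12.
Permutations = 12!/(5! x 3! x 3!).

Final answer: 110880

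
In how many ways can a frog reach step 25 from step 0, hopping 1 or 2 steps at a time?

Condition on the final move: it is a 1-step (f(n-1) ways to get there) or a 2-step (f(n-2) ways), so f(n) = f(n-1) + f(n-2), with f(1)=1, f(2)=2.
Building up term by term: f(1)=1, f(2)=2, f(3)=3, f(4)=5, f(5)=8, f(6)=13, f(7)=21, f(8)=34, f(9)=55, f(10)=89, f(11)=144, f(12)=233, f(13)=377, f(14)=610, f(15)=987, f(16)=1597, f(17)=2584, f(18)=4181, f(19)=6765, f(20)=10946, f(21)=17711, f(22)=28657, f(23)=46368, f(24)=75025, f(25)=121393.

Final answer: 121393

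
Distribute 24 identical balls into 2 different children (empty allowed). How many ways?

Stars and bars: C(n+k-1, k-1) = C(25,1).

Final answer: C(25,1) = 25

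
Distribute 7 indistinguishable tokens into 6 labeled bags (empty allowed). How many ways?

Stars and bars: C(n+k-1, k-1) = C(12,5).

Final answer: C(12,5) = 792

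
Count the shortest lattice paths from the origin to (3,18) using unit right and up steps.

Each path has 3 right steps and 18 up steps in some order (21 steps total).
Choose which 18 of the 21 steps are up: C(21,18).

Final answer: C(21,18) = 1330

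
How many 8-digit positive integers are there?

First digit: 9 choices (1-9). Each of the remaining 7 digits: 10 choices.
Total: 9 x 10^7.

Final answer: 90000000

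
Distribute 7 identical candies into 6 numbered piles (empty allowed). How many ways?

Stars and bars: C(n+k-1, k-1) = C(12,5).

Final answer: C(12,5) = 792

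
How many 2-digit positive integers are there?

These are the integers in [10^1, 10^2), so the count is 10^2 - 10^1 = 9 x 10^1.

Final answer: 90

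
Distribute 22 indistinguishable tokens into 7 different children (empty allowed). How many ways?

Stars and bars: C(n+k-1, k-1) = C(28,6).

Final answer: C(28,6) = 376740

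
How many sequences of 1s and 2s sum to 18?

Let f(n) count the ways. The last step is size 1 or 2, so f(n) = f(n-1) + f(n-2) with f(1)=1, f(2)=2.
Computing successive values: f(1)=1, f(2)=2, f(3)=3, f(4)=5, f(5)=8, f(6)=13, f(7)=21, f(8)=34, f(9)=55, f(10)=89, f(11)=144, f(12)=233, f(13)=377, f(14)=610, f(15)=987, f(16)=1597, f(17)=2584, f(18)=4181.

Final answer: 4181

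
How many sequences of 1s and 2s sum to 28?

Let f(n) count the ways. The last step is size 1 or 2, so f(n) = f(n-1) + f(n-2) with f(1)=1, f(2)=2.
Building up term by term: f(1)=1, f(2)=2, f(3)=3, f(4)=5, f(5)=8, f(6)=13, f(7)=21, f(8)=34, f(9)=55, f(10)=89, f(11)=144, f(12)=233, f(13)=377, f(14)=610, f(15)=987, f(16)=1597, f(17)=2584, f(18)=4181, f(19)=6765, f(20)=10946, f(21)=17711, f(22)=28657, f(23)=46368, f(24)=75025, f(25)=121393, f(26)=196418, f(27)=317811, f(28)=514229.

Final answer: 514229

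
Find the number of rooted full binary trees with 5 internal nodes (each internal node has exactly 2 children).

The structures are counted by the Catalan number C_n. Here n = 5.
Using C_0 = 1 and C_(k+1) = C_k x 2(2k+1)/(k+2), build up term by term: C_1=1, C_2=2, C_3=5, C_4=14, C_5=42.

Final answer: C_{5} = 42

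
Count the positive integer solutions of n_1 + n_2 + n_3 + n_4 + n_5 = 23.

Substitute n'_i = n_i - 1 (so n'_i >= 0). Then sum n'_i = 23 - 5 = 18.
Stars and bars: C(18+5-1, 5-1) = C(22,4).

Final answer: C(22,4) = 7315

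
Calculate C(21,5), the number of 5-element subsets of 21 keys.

C(21,5) = 21!/(5! x 16!).

Final answer: \binom{21}{5} = 20349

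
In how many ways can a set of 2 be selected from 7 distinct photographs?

C(7,2) = 7!/(2! x (7-2)!).

Final answer: C(7,2) = 21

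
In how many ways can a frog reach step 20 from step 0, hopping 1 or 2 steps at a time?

Condition on the final move: it is a 1-step (f(n-1) ways to get there) or a 2-step (f(n-2) ways), so f(n) = f(n-1) + f(n-2), with f(1)=1, f(2)=2.
Building up term by term: f(1)=1, f(2)=2, f(3)=3, f(4)=5, f(5)=8, f(6)=13, f(7)=21, f(8)=34, f(9)=55, f(10)=89, f(11)=144, f(12)=233, f(13)=377, f(14)=610, f(15)=987, f(16)=1597, f(17)=2584, f(18)=4181, f(19)=6765, f(20)=10946.

Final answer: 10946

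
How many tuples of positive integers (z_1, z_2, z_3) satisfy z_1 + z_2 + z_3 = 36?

Substitute z'_i = z_i - 1 (so z'_i >= 0). Then sum z'_i = 36 - 3 = 33.
Stars and bars: C(33+3-1, 3-1) = C(35,2).

Final answer: C(35,2) = 595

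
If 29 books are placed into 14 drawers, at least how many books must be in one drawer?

By the pigeonhole principle: ceiling(29/14).

Final answer: 3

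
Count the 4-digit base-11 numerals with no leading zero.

In base 11, the leading digit has 10 choices (1..10); each of the remaining 3 digits has 11 choices.
Total: 10 x 11^3.

Final answer: 13310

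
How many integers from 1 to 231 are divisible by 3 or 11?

Multiples of 3: 77. Multiples of 11: 21. Of both (lcm=33): 7.
By inclusion-exclusion: 77 + 21 - 7.

Final answer: 91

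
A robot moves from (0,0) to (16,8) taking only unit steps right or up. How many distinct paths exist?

Each path has 16 right steps and 8 up steps in some order (24 steps total).
Choose which 8 of the 24 steps are up: C(24,8).

Final answer: C(24,8) = 735471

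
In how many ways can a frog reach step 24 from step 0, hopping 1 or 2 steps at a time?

Let f(n) be the number of climbs. Removing the last move (1 or 2 steps) gives f(n) = f(n-1) + f(n-2); base cases f(1)=1, f(2)=2.
Computing successive values: f(1)=1, f(2)=2, f(3)=3, f(4)=5, f(5)=8, f(6)=13, f(7)=21, f(8)=34, f(9)=55, f(10)=89, f(11)=144, f(12)=233, f(13)=377, f(14)=610, f(15)=987, f(16)=1597, f(17)=2584, f(18)=4181, f(19)=6765, f(20)=10946, f(21)=17711, f(22)=28657, f(23)=46368, f(24)=75025.

Final answer: 75025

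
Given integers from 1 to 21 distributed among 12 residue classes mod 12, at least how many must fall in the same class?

By pigeonhole with 21 objects and 12 categories: ceiling(21/12).

Final answer: 2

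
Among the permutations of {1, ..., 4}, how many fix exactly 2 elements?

Choose which 2 elements are fixed: C(4,2) = 6.
Derange the remaining 2 using D(j) = (j-1)(D(j-1) + D(j-2)), D(0)=1, D(1)=0: D(2)=1.
Total: 6 x 1.

Final answer: C(4,2) D(2) = 6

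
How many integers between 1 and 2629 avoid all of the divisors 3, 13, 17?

|div by 3|=876, |div by 13|=202, |div by 17|=154.
|div by 3&13|=67, |div by 3&17|=51, |div by 13&17|=11, |div by all|=3.
By inclusion-exclusion, divisible by at least one: 876+202+154-67-51-11+3 = 1106.
Not divisible by any: 2629 - 1106.

Final answer: 1523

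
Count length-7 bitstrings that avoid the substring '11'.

A valid string ends in 0 (append to any length-(n-1) valid string) or in 01 (append to any length-(n-2) valid string), so a(n) = a(n-1) + a(n-2) with a(1)=2, a(2)=3.
Iterating the recurrence: a(1)=2, a(2)=3, a(3)=5, a(4)=8, a(5)=13, a(6)=21, a(7)=34.

Final answer: 34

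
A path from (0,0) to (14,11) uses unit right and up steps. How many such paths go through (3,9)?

Paths (0,0)->(3,9): C(12,9) = 220.
Paths (3,9)->(14,11): C(13,2) = 78.
By multiplication principle: 220 x 78.

Final answer: 17160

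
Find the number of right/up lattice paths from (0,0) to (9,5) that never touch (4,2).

Total paths to (9,5): C(14,5) = 2002.
Paths through (4,2): C(6,2) x C(8,3) = 840.
Avoiding (4,2): 2002 - 840.

Final answer: 1162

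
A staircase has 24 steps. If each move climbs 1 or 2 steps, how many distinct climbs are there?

Let f(n) be the number of climbs. Removing the last move (1 or 2 steps) gives f(n) = f(n-1) + f(n-2); base cases f(1)=1, f(2)=2.
Computing successive values: f(1)=1, f(2)=2, f(3)=3, f(4)=5, f(5)=8, f(6)=13, f(7)=21, f(8)=34, f(9)=55, f(10)=89, f(11)=144, f(12)=233, f(13)=377, f(14)=610, f(15)=987, f(16)=1597, f(17)=2584, f(18)=4181, f(19)=6765, f(20)=10946, f(21)=17711, f(22)=28657, f(23)=46368, f(24)=75025.

Final answer: 75025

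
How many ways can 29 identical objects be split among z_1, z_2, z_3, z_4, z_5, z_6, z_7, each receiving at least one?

Substitute z'_i = z_i - 1 (so z'_i >= 0). Then sum z'_i = 29 - 7 = 22.
Stars and bars: C(22+7-1, 7-1) = C(28,6).

Final answer: C(28,6) = 376740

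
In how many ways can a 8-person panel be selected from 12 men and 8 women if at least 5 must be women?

Sum over valid woman counts:
C(8,5)C(12,3) = 12320
C(8,6)C(12,2) = 1848
C(8,7)C(12,1) = 96
C(8,8)C(12,0) = 1
Total: 12320 + 1848 + 96 + 1.

Final answer: 14265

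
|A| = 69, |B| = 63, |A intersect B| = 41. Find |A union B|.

|A union B| = |A| + |B| - |A intersect B| = 69 + 63 - 41.

Final answer: 91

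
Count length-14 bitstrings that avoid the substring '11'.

Let a(n) count valid strings. If the last bit is 0 the prefix is any valid string of length n-1; if it is 1 the string must end in 01 with a valid prefix of length n-2. So a(n) = a(n-1) + a(n-2), a(1)=2, a(2)=3.
Iterating the recurrence: a(1)=2, a(2)=3, a(3)=5, a(4)=8, a(5)=13, a(6)=21, a(7)=34, a(8)=55, a(9)=89, a(10)=144, a(11)=233, a(12)=377, a(13)=610, a(14)=987.

Final answer: 987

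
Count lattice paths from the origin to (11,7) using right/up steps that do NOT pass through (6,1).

Total paths to (11,7): C(18,7) = 31824.
Paths through (6,1): C(7,1) x C(11,6) = 3234.
Avoiding (6,1): 31824 - 3234.

Final answer: 28590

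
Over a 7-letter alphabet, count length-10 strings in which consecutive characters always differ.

Let g(n) count such strings. g(1) = 7, and each valid string of length n-1 extends in 6 ways (any symbol but the last), so g(n) = 6 g(n-1).
Total: g(10) = 7 x 6^9.

Final answer: 7 x 6^{9} = 70543872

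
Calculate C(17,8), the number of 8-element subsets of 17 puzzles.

C(17,8) = 17!/(8! x (17-8)!).

Final answer: C(17,8) = 24310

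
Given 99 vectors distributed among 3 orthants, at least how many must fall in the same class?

By pigeonhole with 99 objects and 3 categories: ceiling(99/3).

Final answer: 33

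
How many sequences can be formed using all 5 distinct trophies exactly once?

The number of ways to arrange 5 distinct objects is 5!.

Final answer: 5! = 120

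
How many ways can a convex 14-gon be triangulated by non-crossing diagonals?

The structures are counted by the Catalan number C_n. Here n = 14 - 2 = 12.
Using C_0 = 1 and C_(k+1) = C_k x 2(2k+1)/(k+2), build up term by term: C_1=1, C_2=2, C_3=5, C_4=14, C_5=42, C_6=132, C_7=429, C_8=1430, C_9=4862, C_10=16796, C_11=58786, C_12=208012.

Final answer: C_{12} = 208012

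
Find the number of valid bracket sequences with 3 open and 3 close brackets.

The structures are counted by the Catalan number C_n. Here n = 3 (pairs).
Using C_0 = 1 and C_(k+1) = C_k x 2(2k+1)/(k+2), build up term by term: C_1=1, C_2=2, C_3=5.

Final answer: C_{3} = 5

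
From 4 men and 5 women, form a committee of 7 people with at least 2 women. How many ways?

Sum over valid woman counts:
C(5,3)C(4,4) = 10
C(5,4)C(4,3) = 20
C(5,5)C(4,2) = 6
Total: 10 + 20 + 6.

Final answer: 36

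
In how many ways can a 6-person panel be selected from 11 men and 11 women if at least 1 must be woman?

Sum over valid woman counts:
C(11,1)C(11,5) = 5082
C(11,2)C(11,4) = 18150
C(11,3)C(11,3) = 27225
C(11,4)C(11,2) = 18150
C(11,5)C(11,1) = 5082
C(11,6)C(11,0) = 462
Total: 5082 + 18150 + 27225 + 18150 + 5082 + 462.

Final answer: 74151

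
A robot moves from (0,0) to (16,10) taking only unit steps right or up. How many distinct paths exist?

Each path has 16 right steps and 10 up steps in some order (26 steps total).
Choose which 10 of the 26 steps are up: C(26,10).

Final answer: C(26,10) = 5311735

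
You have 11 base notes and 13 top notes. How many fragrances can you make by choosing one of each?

By the multiplication principle: 11 x 13.

Final answer: 143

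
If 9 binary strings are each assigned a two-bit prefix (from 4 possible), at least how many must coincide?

There are 4 possible values for two-bit prefix. With 9 binary strings and 4 categories, by pigeonhole: ceiling(9/4).

Final answer: 3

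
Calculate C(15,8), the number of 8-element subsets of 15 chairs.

C(15,8) = 15!/(8! x 7!).

Final answer: \binom{15}{8} = 6435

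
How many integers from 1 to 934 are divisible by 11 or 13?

Multiples of 11: 84. Multiples of 13: 71. Of both (lcm=143): 6.
By inclusion-exclusion: 84 + 71 - 6.

Final answer: 149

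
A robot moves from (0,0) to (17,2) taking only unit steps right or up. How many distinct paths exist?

Each path has 17 right steps and 2 up steps in some order (19 steps total).
Choose which 2 of the 19 steps are up: C(19,2).

Final answer: C(19,2) = 171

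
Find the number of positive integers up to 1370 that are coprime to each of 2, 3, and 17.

|div by 2|=685, |div by 3|=456, |div by 17|=80.
|div by 2&3|=228, |div by 2&17|=40, |div by 3&17|=26, |div by all|=13.
By inclusion-exclusion, divisible by at least one: 685+456+80-228-40-26+13 = 940.
Not divisible by any: 1370 - 940.

Final answer: 430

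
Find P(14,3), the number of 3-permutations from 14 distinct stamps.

P(14,3) = 14!/(14-3)! = 14!/11!.

Final answer: P(14,3) = 2184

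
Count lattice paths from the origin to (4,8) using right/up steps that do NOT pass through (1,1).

Total paths to (4,8): C(12,8) = 495.
Paths through (1,1): C(2,1) x C(10,7) = 240.
Avoiding (1,1): 495 - 240.

Final answer: 255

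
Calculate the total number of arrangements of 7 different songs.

The number of ways to arrange 7 distinct objects is 7!.

Final answer: 7! = 5040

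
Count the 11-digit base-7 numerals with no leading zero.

In base 7, the leading digit has 6 choices (1..6); each of the remaining 10 digits has 7 choices.
Total: 6 x 7^10.

Final answer: 1694851494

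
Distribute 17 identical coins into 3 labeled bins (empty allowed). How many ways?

Stars and bars: C(n+k-1, k-1) = C(19,2).

Final answer: C(19,2) = 171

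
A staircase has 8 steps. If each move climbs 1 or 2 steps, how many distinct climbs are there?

Let f(n) count the ways. The last step is size 1 or 2, so f(n) = f(n-1) + f(n-2) with f(1)=1, f(2)=2.
Iterating the recurrence: f(1)=1, f(2)=2, f(3)=3, f(4)=5, f(5)=8, f(6)=13, f(7)=21, f(8)=34.

Final answer: 34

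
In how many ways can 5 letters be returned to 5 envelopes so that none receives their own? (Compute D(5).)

Derangements satisfy D(n) = (n-1)(D(n-1) + D(n-2)), starting from D(0)=1, D(1)=0.
D(2) = 1 x (0 + 1) = 1
D(3) = 2 x (1 + 0) = 2
D(4) = 3 x (2 + 1) = 9
D(5) = 4 x (D(4) + D(3)) = 4 x (9 + 2)

Final answer: D(5) = 44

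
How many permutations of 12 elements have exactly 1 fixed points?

Choose which 1 elements are fixed: C(12,1) = 12.
Derange the remaining 11 using D(j) = (j-1)(D(j-1) + D(j-2)), D(0)=1, D(1)=0: D(2)=1, D(3)=2, D(4)=9, D(5)=44, D(6)=265, D(7)=1854, D(8)=14833, D(9)=133496, D(10)=1334961, D(11)=14684570.
Total: 12 x 14684570.

Final answer: C(12,1) D(11) = 176214840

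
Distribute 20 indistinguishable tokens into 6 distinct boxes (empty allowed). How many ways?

Stars and bars: C(n+k-1, k-1) = C(25,5).

Final answer: C(25,5) = 53130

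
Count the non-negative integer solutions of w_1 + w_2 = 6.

Stars and bars with 6 stars and 1 bars:
C(6+2-1, 2-1) = C(7,1).

Final answer: C(7,1) = 7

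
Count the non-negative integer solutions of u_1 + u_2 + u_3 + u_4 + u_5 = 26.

Stars and bars with 26 stars and 4 bars:
C(26+5-1, 5-1) = C(30,4).

Final answer: C(30,4) = 27405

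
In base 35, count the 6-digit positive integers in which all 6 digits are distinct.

The leading digit has 34 choices (anything but zero); the next has 34 (anything but the first), then 33, and so on, one fewer each time.
Total: 34 x 34 x 33 x 32 x 31 x 30.

Final answer: 1135284480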